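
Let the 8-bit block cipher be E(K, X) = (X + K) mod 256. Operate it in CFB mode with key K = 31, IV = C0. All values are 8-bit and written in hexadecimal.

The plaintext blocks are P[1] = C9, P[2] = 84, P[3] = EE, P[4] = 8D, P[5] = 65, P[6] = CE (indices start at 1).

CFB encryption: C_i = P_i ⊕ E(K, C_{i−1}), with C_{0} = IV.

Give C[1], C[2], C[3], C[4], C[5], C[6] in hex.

C[1] = 38, C[2] = ED, C[3] = F0, C[4] = AC, C[5] = B8, C[6] = 27

C[1]: E(K, C0) = F1; C9 ⊕ F1 = 38.
C[2]: E(K, 38) = 69; 84 ⊕ 69 = ED.
C[3]: E(K, ED) = 1E; EE ⊕ 1E = F0.
C[4]: E(K, F0) = 21; 8D ⊕ 21 = AC.
C[5]: E(K, AC) = DD; 65 ⊕ DD = B8.
C[6]: E(K, B8) = E9; CE ⊕ E9 = 27.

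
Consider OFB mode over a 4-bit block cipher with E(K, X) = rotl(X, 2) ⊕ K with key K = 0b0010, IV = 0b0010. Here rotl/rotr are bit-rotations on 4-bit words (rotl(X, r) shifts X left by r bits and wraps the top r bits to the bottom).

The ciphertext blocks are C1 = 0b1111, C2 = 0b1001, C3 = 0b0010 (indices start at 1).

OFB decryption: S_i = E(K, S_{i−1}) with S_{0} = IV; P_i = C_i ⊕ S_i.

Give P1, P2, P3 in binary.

P1 = 0b0101, P2 = 0b0001, P3 = 0b0010

P1: S = E(K, 0b0010) = 0b1010; 0b1111 ⊕ 0b1010 = 0b0101.
P2: S = E(K, 0b1010) = 0b1000; 0b1001 ⊕ 0b1000 = 0b0001.
P3: S = E(K, 0b1000) = 0b0000; 0b0010 ⊕ 0b0000 = 0b0010.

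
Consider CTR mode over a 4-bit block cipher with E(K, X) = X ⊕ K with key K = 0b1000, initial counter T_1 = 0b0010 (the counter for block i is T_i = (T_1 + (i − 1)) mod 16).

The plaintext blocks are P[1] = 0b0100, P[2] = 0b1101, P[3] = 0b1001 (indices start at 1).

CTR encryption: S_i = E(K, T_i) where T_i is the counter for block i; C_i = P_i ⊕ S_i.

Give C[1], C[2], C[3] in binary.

C[1] = 0b1110, C[2] = 0b0110, C[3] = 0b0101

C[1]: T = 0b0010, S = E(K, T) = 0b1010; 0b0100 ⊕ 0b1010 = 0b1110.
C[2]: T = 0b0011, S = E(K, T) = 0b1011; 0b1101 ⊕ 0b1011 = 0b0110.
C[3]: T = 0b0100, S = E(K, T) = 0b1100; 0b1001 ⊕ 0b1100 = 0b0101.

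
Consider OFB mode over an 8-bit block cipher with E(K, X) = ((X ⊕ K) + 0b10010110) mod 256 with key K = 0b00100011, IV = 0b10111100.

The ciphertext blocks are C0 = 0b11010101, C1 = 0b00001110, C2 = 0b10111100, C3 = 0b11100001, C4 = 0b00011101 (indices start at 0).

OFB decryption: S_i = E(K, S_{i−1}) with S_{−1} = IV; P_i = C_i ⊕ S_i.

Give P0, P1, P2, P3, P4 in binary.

P0: S = E(K, 0b10111100) = 0b00110101; 0b11010101 ⊕ 0b00110101 = 0b11100000.
P1: S = E(K, 0b00110101) = 0b10101100; 0b00001110 ⊕ 0b10101100 = 0b10100010.
P2: S = E(K, 0b10101100) = 0b00100101; 0b10111100 ⊕ 0b00100101 = 0b10011001.
P3: S = E(K, 0b00100101) = 0b10011100; 0b11100001 ⊕ 0b10011100 = 0b01111101.
P4: S = E(K, 0b10011100) = 0b01010101; 0b00011101 ⊕ 0b01010101 = 0b01001000.

P0 = 0b11100000, P1 = 0b10100010, P2 = 0b10011001, P3 = 0b01111101, P4 = 0b01001000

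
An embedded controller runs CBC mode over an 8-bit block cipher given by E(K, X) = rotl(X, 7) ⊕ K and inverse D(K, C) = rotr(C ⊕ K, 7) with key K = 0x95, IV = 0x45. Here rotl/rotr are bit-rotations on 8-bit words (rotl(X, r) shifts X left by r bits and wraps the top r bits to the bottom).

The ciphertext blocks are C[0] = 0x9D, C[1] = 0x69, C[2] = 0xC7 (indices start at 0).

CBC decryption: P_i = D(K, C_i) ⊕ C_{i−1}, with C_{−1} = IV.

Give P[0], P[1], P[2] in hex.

P[0] = 0x55, P[1] = 0x64, P[2] = 0xCD

P[0]: D(K, 0x9D) = 0x10; 0x10 ⊕ 0x45 = 0x55.
P[1]: D(K, 0x69) = 0xF9; 0xF9 ⊕ 0x9D = 0x64.
P[2]: D(K, 0xC7) = 0xA4; 0xA4 ⊕ 0x69 = 0xCD.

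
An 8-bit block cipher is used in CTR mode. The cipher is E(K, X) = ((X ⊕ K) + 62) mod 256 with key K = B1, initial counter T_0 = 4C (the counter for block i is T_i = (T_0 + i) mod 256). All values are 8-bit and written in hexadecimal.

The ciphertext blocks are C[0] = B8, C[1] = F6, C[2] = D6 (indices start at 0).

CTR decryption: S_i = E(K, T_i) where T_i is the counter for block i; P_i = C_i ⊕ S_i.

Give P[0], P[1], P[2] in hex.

P[0] = E7, P[1] = A8, P[2] = B7

P[0]: T = 4C, S = E(K, T) = 5F; B8 ⊕ 5F = E7.
P[1]: T = 4D, S = E(K, T) = 5E; F6 ⊕ 5E = A8.
P[2]: T = 4E, S = E(K, T) = 61; D6 ⊕ 61 = B7.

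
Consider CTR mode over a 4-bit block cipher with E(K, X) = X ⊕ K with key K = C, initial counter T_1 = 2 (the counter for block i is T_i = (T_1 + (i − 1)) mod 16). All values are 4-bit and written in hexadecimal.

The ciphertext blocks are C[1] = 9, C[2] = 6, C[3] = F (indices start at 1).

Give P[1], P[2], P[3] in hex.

P[1] = 7, P[2] = 9, P[3] = 7

CTR decryption: S_i = E(K, T_i) where T_i is the counter for block i; P_i = C_i ⊕ S_i.
P[1]: T = 2, S = E(K, T) = E; 9 ⊕ E = 7.
P[2]: T = 3, S = E(K, T) = F; 6 ⊕ F = 9.
P[3]: T = 4, S = E(K, T) = 8; F ⊕ 8 = 7.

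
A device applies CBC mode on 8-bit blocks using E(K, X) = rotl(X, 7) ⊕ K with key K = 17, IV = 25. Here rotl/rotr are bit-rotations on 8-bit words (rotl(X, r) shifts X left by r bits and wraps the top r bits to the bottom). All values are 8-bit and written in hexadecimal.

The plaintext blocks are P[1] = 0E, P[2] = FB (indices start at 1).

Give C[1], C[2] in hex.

CBC encryption: C_i = E(K, P_i ⊕ C_{i−1}), with C_{0} = IV.
C[1]: P[1] ⊕ 25 = 2B; E(K, 2B) = 82.
C[2]: P[2] ⊕ 82 = 79; E(K, 79) = AB.

C[1] = 82, C[2] = AB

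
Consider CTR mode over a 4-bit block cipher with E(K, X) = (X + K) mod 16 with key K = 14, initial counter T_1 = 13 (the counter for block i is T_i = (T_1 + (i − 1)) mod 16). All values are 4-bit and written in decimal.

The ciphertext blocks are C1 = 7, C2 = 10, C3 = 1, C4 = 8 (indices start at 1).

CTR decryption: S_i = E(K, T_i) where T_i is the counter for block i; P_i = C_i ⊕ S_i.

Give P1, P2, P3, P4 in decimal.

P1 = 12, P2 = 6, P3 = 12, P4 = 6

P1: T = 13, S = E(K, T) = 11; 7 ⊕ 11 = 12.
P2: T = 14, S = E(K, T) = 12; 10 ⊕ 12 = 6.
P3: T = 15, S = E(K, T) = 13; 1 ⊕ 13 = 12.
P4: T = 0, S = E(K, T) = 14; 8 ⊕ 14 = 6.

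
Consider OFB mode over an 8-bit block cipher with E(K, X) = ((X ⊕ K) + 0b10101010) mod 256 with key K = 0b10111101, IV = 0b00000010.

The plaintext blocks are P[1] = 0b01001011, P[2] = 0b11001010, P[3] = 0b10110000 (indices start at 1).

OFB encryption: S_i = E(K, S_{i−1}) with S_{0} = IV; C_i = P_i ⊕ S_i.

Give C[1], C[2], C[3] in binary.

C[1]: S = E(K, 0b00000010) = 0b01101001; 0b01001011 ⊕ 0b01101001 = 0b00100010.
C[2]: S = E(K, 0b01101001) = 0b01111110; 0b11001010 ⊕ 0b01111110 = 0b10110100.
C[3]: S = E(K, 0b01111110) = 0b01101101; 0b10110000 ⊕ 0b01101101 = 0b11011101.

C[1] = 0b00100010, C[2] = 0b10110100, C[3] = 0b11011101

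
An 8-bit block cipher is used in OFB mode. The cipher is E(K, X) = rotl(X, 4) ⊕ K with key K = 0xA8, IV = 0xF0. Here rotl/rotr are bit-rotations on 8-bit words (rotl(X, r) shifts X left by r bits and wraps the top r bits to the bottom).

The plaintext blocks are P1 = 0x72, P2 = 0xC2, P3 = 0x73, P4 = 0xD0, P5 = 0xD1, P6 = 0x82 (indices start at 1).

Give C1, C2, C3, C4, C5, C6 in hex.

OFB encryption: S_i = E(K, S_{i−1}) with S_{0} = IV; C_i = P_i ⊕ S_i.
C1: S = E(K, 0xF0) = 0xA7; 0x72 ⊕ 0xA7 = 0xD5.
C2: S = E(K, 0xA7) = 0xD2; 0xC2 ⊕ 0xD2 = 0x10.
C3: S = E(K, 0xD2) = 0x85; 0x73 ⊕ 0x85 = 0xF6.
C4: S = E(K, 0x85) = 0xF0; 0xD0 ⊕ 0xF0 = 0x20.
C5: S = E(K, 0xF0) = 0xA7; 0xD1 ⊕ 0xA7 = 0x76.
C6: S = E(K, 0xA7) = 0xD2; 0x82 ⊕ 0xD2 = 0x50.

C1 = 0xD5, C2 = 0x10, C3 = 0xF6, C4 = 0x20, C5 = 0x76, C6 = 0x50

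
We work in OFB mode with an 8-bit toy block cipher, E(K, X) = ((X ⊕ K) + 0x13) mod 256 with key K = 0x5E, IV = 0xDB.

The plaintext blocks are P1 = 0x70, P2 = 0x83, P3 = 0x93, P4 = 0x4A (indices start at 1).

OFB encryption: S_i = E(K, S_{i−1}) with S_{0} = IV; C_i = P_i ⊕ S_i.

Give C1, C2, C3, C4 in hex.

C1 = 0xE8, C2 = 0x5A, C3 = 0x09, C4 = 0x9D

C1: S = E(K, 0xDB) = 0x98; 0x70 ⊕ 0x98 = 0xE8.
C2: S = E(K, 0x98) = 0xD9; 0x83 ⊕ 0xD9 = 0x5A.
C3: S = E(K, 0xD9) = 0x9A; 0x93 ⊕ 0x9A = 0x09.
C4: S = E(K, 0x9A) = 0xD7; 0x4A ⊕ 0xD7 = 0x9D.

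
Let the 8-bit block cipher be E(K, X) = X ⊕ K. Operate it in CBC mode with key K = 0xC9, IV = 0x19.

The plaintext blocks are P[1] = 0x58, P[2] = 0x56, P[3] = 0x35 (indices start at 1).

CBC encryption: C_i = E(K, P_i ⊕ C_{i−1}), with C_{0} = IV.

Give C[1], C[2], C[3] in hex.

C[1] = 0x88, C[2] = 0x17, C[3] = 0xEB

C[1]: P[1] ⊕ 0x19 = 0x41; E(K, 0x41) = 0x88.
C[2]: P[2] ⊕ 0x88 = 0xDE; E(K, 0xDE) = 0x17.
C[3]: P[3] ⊕ 0x17 = 0x22; E(K, 0x22) = 0xEB.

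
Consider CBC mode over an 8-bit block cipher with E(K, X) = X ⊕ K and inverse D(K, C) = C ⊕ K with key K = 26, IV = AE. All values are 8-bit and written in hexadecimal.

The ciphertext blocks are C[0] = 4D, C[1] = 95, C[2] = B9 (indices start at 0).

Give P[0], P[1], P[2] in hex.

CBC decryption: P_i = D(K, C_i) ⊕ C_{i−1}, with C_{−1} = IV.
P[0]: D(K, 4D) = 6B; 6B ⊕ AE = C5.
P[1]: D(K, 95) = B3; B3 ⊕ 4D = FE.
P[2]: D(K, B9) = 9F; 9F ⊕ 95 = 0A.

P[0] = C5, P[1] = FE, P[2] = 0A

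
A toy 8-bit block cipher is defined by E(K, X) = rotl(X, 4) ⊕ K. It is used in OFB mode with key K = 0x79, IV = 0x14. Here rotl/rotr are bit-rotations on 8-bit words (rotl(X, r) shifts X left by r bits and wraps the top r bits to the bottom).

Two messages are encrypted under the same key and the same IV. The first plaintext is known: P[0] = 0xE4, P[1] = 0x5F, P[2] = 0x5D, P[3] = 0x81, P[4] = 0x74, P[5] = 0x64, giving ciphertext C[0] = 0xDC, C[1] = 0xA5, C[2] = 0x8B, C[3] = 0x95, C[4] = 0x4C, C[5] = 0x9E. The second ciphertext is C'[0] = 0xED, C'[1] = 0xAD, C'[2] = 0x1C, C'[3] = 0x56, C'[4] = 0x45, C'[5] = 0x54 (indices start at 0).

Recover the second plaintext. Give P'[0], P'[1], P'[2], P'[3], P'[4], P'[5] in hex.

P'[0] = 0xD5, P'[1] = 0x57, P'[2] = 0xCA, P'[3] = 0x42, P'[4] = 0x7D, P'[5] = 0xAE

In OFB with a reused IV, both messages share the same keystream S_i, so C_i ⊕ C'_i = P_i ⊕ P'_i and thus P'_i = P_i ⊕ C_i ⊕ C'_i.
P'[0]: 0xE4 ⊕ 0xDC ⊕ 0xED = 0xD5.
P'[1]: 0x5F ⊕ 0xA5 ⊕ 0xAD = 0x57.
P'[2]: 0x5D ⊕ 0x8B ⊕ 0x1C = 0xCA.
P'[3]: 0x81 ⊕ 0x95 ⊕ 0x56 = 0x42.
P'[4]: 0x74 ⊕ 0x4C ⊕ 0x45 = 0x7D.
P'[5]: 0x64 ⊕ 0x9E ⊕ 0x54 = 0xAE.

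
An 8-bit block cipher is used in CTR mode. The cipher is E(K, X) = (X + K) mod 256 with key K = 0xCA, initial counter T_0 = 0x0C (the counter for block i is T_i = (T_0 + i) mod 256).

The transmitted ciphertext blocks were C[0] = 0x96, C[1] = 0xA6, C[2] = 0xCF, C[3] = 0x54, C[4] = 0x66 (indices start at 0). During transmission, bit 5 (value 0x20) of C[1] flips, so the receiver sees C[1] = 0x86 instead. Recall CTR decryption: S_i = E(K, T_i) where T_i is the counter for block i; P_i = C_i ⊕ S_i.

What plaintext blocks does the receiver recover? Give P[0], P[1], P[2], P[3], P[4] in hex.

P[0] = 0x40, P[1] = 0x51, P[2] = 0x17, P[3] = 0x8D, P[4] = 0xBC

Only C[1] changed, to 0x86. In CTR, a change in C_i flips the same bit in P_i only; the keystream is unaffected. Decrypting the received ciphertext:
P[0]: T = 0x0C, S = E(K, T) = 0xD6; 0x96 ⊕ 0xD6 = 0x40.
P[1]: T = 0x0D, S = E(K, T) = 0xD7; 0x86 ⊕ 0xD7 = 0x51.
P[2]: T = 0x0E, S = E(K, T) = 0xD8; 0xCF ⊕ 0xD8 = 0x17.
P[3]: T = 0x0F, S = E(K, T) = 0xD9; 0x54 ⊕ 0xD9 = 0x8D.
P[4]: T = 0x10, S = E(K, T) = 0xDA; 0x66 ⊕ 0xDA = 0xBC.
Blocks that differ from the original plaintext: P[1].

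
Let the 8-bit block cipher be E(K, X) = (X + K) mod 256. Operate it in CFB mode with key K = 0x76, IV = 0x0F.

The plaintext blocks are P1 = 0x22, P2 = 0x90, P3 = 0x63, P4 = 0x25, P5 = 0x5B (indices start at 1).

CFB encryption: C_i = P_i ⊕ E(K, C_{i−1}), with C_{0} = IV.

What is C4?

C4 = 0xF3

C1: E(K, 0x0F) = 0x85; 0x22 ⊕ 0x85 = 0xA7.
C2: E(K, 0xA7) = 0x1D; 0x90 ⊕ 0x1D = 0x8D.
C3: E(K, 0x8D) = 0x03; 0x63 ⊕ 0x03 = 0x60.
C4: E(K, 0x60) = 0xD6; 0x25 ⊕ 0xD6 = 0xF3.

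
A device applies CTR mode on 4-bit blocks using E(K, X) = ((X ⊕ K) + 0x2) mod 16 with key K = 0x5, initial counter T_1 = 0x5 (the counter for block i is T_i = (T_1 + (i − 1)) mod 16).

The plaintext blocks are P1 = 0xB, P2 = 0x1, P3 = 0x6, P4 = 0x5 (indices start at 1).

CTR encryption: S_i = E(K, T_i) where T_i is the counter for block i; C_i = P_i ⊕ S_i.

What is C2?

C1: T = 0x5, S = E(K, T) = 0x2; 0xB ⊕ 0x2 = 0x9.
C2: T = 0x6, S = E(K, T) = 0x5; 0x1 ⊕ 0x5 = 0x4.

C2 = 0x4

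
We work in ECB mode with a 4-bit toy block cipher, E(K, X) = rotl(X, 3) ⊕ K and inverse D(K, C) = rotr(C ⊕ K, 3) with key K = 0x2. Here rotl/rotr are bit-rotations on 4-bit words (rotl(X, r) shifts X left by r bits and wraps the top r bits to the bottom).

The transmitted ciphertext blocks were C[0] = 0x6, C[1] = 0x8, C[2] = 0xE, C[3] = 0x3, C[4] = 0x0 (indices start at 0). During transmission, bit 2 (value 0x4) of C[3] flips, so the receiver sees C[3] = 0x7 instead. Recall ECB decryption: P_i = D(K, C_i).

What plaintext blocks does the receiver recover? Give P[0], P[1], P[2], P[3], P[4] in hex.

P[0] = 0x8, P[1] = 0x5, P[2] = 0x9, P[3] = 0xA, P[4] = 0x4

Only C[3] changed, to 0x7. In ECB, a change in C_i affects only P_i. Decrypting the received ciphertext:
P[0]: D(K, 0x6) = 0x8.
P[1]: D(K, 0x8) = 0x5.
P[2]: D(K, 0xE) = 0x9.
P[3]: D(K, 0x7) = 0xA.
P[4]: D(K, 0x0) = 0x4.
Blocks that differ from the original plaintext: P[3].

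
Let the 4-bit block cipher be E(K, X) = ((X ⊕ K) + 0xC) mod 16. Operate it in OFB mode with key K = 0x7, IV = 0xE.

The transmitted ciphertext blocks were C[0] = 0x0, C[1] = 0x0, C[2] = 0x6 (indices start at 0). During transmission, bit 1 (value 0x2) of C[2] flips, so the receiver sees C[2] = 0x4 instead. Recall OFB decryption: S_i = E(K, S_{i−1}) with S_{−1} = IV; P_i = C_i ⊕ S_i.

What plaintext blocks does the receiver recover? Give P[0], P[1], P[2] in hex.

P[0] = 0x5, P[1] = 0xE, P[2] = 0x1

Only C[2] changed, to 0x4. In OFB, a change in C_i flips the same bit in P_i only; the keystream is unaffected. Decrypting the received ciphertext:
P[0]: S = E(K, 0xE) = 0x5; 0x0 ⊕ 0x5 = 0x5.
P[1]: S = E(K, 0x5) = 0xE; 0x0 ⊕ 0xE = 0xE.
P[2]: S = E(K, 0xE) = 0x5; 0x4 ⊕ 0x5 = 0x1.
Blocks that differ from the original plaintext: P[2].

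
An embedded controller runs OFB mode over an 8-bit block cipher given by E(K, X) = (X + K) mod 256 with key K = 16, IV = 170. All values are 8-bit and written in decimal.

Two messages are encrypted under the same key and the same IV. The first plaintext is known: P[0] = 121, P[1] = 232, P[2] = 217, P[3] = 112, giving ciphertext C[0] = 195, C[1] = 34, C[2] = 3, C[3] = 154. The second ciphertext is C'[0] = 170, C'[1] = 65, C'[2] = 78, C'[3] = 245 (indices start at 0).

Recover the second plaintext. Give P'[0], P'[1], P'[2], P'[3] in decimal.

P'[0] = 16, P'[1] = 139, P'[2] = 148, P'[3] = 31

In OFB with a reused IV, both messages share the same keystream S_i, so C_i ⊕ C'_i = P_i ⊕ P'_i and thus P'_i = P_i ⊕ C_i ⊕ C'_i.
P'[0]: 121 ⊕ 195 ⊕ 170 = 16.
P'[1]: 232 ⊕ 34 ⊕ 65 = 139.
P'[2]: 217 ⊕ 3 ⊕ 78 = 148.
P'[3]: 112 ⊕ 154 ⊕ 245 = 31.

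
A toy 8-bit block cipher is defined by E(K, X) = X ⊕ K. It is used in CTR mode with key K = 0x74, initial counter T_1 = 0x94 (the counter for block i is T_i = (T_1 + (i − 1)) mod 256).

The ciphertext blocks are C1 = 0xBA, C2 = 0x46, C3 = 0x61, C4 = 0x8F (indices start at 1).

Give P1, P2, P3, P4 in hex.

CTR decryption: S_i = E(K, T_i) where T_i is the counter for block i; P_i = C_i ⊕ S_i.
P1: T = 0x94, S = E(K, T) = 0xE0; 0xBA ⊕ 0xE0 = 0x5A.
P2: T = 0x95, S = E(K, T) = 0xE1; 0x46 ⊕ 0xE1 = 0xA7.
P3: T = 0x96, S = E(K, T) = 0xE2; 0x61 ⊕ 0xE2 = 0x83.
P4: T = 0x97, S = E(K, T) = 0xE3; 0x8F ⊕ 0xE3 = 0x6C.

P1 = 0x5A, P2 = 0xA7, P3 = 0x83, P4 = 0x6C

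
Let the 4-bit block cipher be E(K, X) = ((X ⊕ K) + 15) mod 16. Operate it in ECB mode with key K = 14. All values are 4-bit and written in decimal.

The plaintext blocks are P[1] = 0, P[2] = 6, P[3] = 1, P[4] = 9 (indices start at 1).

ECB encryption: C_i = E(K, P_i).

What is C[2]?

C[2]: E(K, 6) = 7.

C[2] = 7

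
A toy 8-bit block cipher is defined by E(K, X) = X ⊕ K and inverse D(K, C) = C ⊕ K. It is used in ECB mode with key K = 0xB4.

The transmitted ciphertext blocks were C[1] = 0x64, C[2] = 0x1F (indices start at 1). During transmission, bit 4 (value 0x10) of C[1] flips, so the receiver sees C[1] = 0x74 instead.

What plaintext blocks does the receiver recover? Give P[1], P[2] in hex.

ECB decryption: P_i = D(K, C_i).
Only C[1] changed, to 0x74. In ECB, a change in C_i affects only P_i. Decrypting the received ciphertext:
P[1]: D(K, 0x74) = 0xC0.
P[2]: D(K, 0x1F) = 0xAB.
Blocks that differ from the original plaintext: P[1].

P[1] = 0xC0, P[2] = 0xAB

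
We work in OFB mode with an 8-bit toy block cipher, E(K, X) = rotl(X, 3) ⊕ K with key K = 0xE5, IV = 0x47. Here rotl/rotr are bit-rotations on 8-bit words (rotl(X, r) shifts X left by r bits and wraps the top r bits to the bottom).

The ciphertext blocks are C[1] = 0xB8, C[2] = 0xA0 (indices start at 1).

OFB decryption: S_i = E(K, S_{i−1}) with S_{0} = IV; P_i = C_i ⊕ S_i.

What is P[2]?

P[2] = 0xBB

P[1]: S = E(K, 0x47) = 0xDF; 0xB8 ⊕ 0xDF = 0x67.
P[2]: S = E(K, 0xDF) = 0x1B; 0xA0 ⊕ 0x1B = 0xBB.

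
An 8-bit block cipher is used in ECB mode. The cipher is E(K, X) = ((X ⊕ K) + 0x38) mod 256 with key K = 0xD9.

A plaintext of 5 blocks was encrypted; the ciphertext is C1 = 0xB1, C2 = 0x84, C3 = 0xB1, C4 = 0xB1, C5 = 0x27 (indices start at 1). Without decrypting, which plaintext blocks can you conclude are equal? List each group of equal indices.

P1 = P3 = P4

ECB encrypts each block independently with the same key, so equal ciphertext blocks imply equal plaintext blocks.
C1 = C3 = C4 = 0xB1, so P1 = P3 = P4.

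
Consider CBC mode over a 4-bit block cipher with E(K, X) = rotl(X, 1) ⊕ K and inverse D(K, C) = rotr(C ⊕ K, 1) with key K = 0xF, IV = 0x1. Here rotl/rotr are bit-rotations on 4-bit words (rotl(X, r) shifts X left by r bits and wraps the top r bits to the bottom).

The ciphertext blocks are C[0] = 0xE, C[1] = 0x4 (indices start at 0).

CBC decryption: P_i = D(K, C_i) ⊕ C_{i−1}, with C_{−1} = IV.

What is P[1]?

P[1] = 0x3

P[1]: D(K, 0x4) = 0xD; 0xD ⊕ 0xE = 0x3.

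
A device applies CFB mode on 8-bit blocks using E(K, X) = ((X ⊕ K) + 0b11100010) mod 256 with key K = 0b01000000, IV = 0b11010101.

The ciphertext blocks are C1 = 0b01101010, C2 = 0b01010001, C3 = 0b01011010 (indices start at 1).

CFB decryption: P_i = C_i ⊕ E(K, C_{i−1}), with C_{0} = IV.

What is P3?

P3 = 0b10101001

P3: E(K, 0b01010001) = 0b11110011; 0b01011010 ⊕ 0b11110011 = 0b10101001.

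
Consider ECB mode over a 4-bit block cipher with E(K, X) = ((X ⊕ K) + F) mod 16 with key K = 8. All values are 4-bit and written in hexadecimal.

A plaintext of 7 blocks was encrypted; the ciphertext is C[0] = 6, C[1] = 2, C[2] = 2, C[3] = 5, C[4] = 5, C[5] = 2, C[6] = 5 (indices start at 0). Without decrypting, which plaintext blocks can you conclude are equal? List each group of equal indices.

ECB encrypts each block independently with the same key, so equal ciphertext blocks imply equal plaintext blocks.
C[1] = C[2] = C[5] = 2, so P[1] = P[2] = P[5].
C[3] = C[4] = C[6] = 5, so P[3] = P[4] = P[6].

P[1] = P[2] = P[5]; P[3] = P[4] = P[6]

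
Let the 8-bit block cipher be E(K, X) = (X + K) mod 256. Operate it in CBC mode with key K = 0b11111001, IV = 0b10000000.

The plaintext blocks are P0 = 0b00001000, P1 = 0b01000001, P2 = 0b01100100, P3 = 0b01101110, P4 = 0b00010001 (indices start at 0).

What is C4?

CBC encryption: C_i = E(K, P_i ⊕ C_{i−1}), with C_{−1} = IV.
C0: P0 ⊕ 0b10000000 = 0b10001000; E(K, 0b10001000) = 0b10000001.
C1: P1 ⊕ 0b10000001 = 0b11000000; E(K, 0b11000000) = 0b10111001.
C2: P2 ⊕ 0b10111001 = 0b11011101; E(K, 0b11011101) = 0b11010110.
C3: P3 ⊕ 0b11010110 = 0b10111000; E(K, 0b10111000) = 0b10110001.
C4: P4 ⊕ 0b10110001 = 0b10100000; E(K, 0b10100000) = 0b10011001.

C4 = 0b10011001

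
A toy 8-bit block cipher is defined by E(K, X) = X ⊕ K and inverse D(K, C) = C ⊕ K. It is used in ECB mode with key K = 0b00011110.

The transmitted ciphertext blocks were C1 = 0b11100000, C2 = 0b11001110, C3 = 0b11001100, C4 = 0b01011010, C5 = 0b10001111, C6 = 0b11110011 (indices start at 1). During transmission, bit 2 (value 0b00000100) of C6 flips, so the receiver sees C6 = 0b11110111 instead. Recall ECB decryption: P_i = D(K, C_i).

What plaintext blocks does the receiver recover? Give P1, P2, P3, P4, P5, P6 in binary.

P1 = 0b11111110, P2 = 0b11010000, P3 = 0b11010010, P4 = 0b01000100, P5 = 0b10010001, P6 = 0b11101001

Only C6 changed, to 0b11110111. In ECB, a change in C_i affects only P_i. Decrypting the received ciphertext:
P1: D(K, 0b11100000) = 0b11111110.
P2: D(K, 0b11001110) = 0b11010000.
P3: D(K, 0b11001100) = 0b11010010.
P4: D(K, 0b01011010) = 0b01000100.
P5: D(K, 0b10001111) = 0b10010001.
P6: D(K, 0b11110111) = 0b11101001.
Blocks that differ from the original plaintext: P6.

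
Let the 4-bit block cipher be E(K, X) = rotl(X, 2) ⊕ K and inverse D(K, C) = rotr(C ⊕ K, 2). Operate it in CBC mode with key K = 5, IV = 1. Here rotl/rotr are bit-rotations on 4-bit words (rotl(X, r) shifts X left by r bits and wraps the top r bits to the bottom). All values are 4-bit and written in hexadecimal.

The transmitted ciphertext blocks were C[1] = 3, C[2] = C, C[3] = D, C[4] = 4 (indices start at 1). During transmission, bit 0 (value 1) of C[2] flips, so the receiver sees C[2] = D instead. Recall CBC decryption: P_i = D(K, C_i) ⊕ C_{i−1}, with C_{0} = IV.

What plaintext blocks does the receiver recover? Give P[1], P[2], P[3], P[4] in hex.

Only C[2] changed, to D. In CBC, a change in C_i garbles P_i and flips the same bit in P_{i+1}. Decrypting the received ciphertext:
P[1]: D(K, 3) = 9; 9 ⊕ 1 = 8.
P[2]: D(K, D) = 2; 2 ⊕ 3 = 1.
P[3]: D(K, D) = 2; 2 ⊕ D = F.
P[4]: D(K, 4) = 4; 4 ⊕ D = 9.
Blocks that differ from the original plaintext: P[2], P[3].

P[1] = 8, P[2] = 1, P[3] = F, P[4] = 9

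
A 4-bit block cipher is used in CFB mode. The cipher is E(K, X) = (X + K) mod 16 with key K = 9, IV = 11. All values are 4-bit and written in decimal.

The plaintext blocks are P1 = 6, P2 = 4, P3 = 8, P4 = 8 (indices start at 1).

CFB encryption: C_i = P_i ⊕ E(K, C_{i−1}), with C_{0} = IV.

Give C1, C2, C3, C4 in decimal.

C1: E(K, 11) = 4; 6 ⊕ 4 = 2.
C2: E(K, 2) = 11; 4 ⊕ 11 = 15.
C3: E(K, 15) = 8; 8 ⊕ 8 = 0.
C4: E(K, 0) = 9; 8 ⊕ 9 = 1.

C1 = 2, C2 = 15, C3 = 0, C4 = 1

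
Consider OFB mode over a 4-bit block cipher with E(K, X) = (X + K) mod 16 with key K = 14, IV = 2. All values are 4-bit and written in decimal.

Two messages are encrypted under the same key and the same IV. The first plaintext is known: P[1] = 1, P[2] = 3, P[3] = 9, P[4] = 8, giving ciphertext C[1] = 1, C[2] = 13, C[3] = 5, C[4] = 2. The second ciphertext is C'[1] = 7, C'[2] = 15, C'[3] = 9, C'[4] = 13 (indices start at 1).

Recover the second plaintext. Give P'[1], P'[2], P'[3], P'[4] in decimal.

P'[1] = 7, P'[2] = 1, P'[3] = 5, P'[4] = 7

In OFB with a reused IV, both messages share the same keystream S_i, so C_i ⊕ C'_i = P_i ⊕ P'_i and thus P'_i = P_i ⊕ C_i ⊕ C'_i.
P'[1]: 1 ⊕ 1 ⊕ 7 = 7.
P'[2]: 3 ⊕ 13 ⊕ 15 = 1.
P'[3]: 9 ⊕ 5 ⊕ 9 = 5.
P'[4]: 8 ⊕ 2 ⊕ 13 = 7.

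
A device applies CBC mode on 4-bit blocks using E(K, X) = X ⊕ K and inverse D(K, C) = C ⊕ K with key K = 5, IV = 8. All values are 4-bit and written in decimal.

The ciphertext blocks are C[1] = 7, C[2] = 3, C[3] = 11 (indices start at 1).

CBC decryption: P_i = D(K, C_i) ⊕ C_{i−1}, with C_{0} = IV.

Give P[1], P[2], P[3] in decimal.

P[1]: D(K, 7) = 2; 2 ⊕ 8 = 10.
P[2]: D(K, 3) = 6; 6 ⊕ 7 = 1.
P[3]: D(K, 11) = 14; 14 ⊕ 3 = 13.

P[1] = 10, P[2] = 1, P[3] = 13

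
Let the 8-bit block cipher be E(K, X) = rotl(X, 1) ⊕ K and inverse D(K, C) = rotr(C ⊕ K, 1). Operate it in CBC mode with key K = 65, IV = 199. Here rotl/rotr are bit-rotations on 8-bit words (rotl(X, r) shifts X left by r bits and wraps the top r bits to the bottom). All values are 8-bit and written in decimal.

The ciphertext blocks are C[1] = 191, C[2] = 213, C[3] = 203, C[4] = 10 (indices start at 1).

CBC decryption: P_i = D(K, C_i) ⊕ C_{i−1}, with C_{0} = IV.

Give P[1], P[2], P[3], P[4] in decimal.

P[1]: D(K, 191) = 127; 127 ⊕ 199 = 184.
P[2]: D(K, 213) = 74; 74 ⊕ 191 = 245.
P[3]: D(K, 203) = 69; 69 ⊕ 213 = 144.
P[4]: D(K, 10) = 165; 165 ⊕ 203 = 110.

P[1] = 184, P[2] = 245, P[3] = 144, P[4] = 110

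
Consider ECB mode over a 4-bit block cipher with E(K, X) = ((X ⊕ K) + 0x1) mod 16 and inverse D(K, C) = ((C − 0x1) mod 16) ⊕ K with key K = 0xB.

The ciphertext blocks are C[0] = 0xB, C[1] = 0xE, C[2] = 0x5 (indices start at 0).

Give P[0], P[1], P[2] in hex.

ECB decryption: P_i = D(K, C_i).
P[0]: D(K, 0xB) = 0x1.
P[1]: D(K, 0xE) = 0x6.
P[2]: D(K, 0x5) = 0xF.

P[0] = 0x1, P[1] = 0x6, P[2] = 0xF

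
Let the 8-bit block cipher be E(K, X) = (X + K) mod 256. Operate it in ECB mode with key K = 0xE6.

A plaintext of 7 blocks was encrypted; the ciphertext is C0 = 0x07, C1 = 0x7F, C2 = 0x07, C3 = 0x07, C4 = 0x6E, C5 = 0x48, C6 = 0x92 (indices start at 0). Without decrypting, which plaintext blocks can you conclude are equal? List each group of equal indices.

P0 = P2 = P3

ECB encrypts each block independently with the same key, so equal ciphertext blocks imply equal plaintext blocks.
C0 = C2 = C3 = 0x07, so P0 = P2 = P3.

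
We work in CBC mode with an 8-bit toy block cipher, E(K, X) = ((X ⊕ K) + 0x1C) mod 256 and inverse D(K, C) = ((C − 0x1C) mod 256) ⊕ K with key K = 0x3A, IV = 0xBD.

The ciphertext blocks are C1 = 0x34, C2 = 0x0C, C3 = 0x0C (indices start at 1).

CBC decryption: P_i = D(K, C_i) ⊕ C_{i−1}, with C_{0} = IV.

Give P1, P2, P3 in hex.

P1: D(K, 0x34) = 0x22; 0x22 ⊕ 0xBD = 0x9F.
P2: D(K, 0x0C) = 0xCA; 0xCA ⊕ 0x34 = 0xFE.
P3: D(K, 0x0C) = 0xCA; 0xCA ⊕ 0x0C = 0xC6.

P1 = 0x9F, P2 = 0xFE, P3 = 0xC6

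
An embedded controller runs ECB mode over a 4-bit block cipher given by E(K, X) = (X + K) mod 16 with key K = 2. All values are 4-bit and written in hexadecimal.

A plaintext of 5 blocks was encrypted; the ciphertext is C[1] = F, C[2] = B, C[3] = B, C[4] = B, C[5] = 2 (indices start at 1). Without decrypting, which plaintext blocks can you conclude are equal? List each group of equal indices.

ECB encrypts each block independently with the same key, so equal ciphertext blocks imply equal plaintext blocks.
C[2] = C[3] = C[4] = B, so P[2] = P[3] = P[4].

P[2] = P[3] = P[4]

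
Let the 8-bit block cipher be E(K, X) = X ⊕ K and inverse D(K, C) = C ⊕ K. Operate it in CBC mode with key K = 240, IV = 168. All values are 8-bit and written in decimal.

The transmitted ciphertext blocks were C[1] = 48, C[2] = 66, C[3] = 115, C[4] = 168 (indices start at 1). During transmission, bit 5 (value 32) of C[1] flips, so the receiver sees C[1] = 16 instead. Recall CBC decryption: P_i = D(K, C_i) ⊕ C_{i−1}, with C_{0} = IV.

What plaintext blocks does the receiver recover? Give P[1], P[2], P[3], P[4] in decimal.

P[1] = 72, P[2] = 162, P[3] = 193, P[4] = 43

Only C[1] changed, to 16. In CBC, a change in C_i garbles P_i and flips the same bit in P_{i+1}. Decrypting the received ciphertext:
P[1]: D(K, 16) = 224; 224 ⊕ 168 = 72.
P[2]: D(K, 66) = 178; 178 ⊕ 16 = 162.
P[3]: D(K, 115) = 131; 131 ⊕ 66 = 193.
P[4]: D(K, 168) = 88; 88 ⊕ 115 = 43.
Blocks that differ from the original plaintext: P[1], P[2].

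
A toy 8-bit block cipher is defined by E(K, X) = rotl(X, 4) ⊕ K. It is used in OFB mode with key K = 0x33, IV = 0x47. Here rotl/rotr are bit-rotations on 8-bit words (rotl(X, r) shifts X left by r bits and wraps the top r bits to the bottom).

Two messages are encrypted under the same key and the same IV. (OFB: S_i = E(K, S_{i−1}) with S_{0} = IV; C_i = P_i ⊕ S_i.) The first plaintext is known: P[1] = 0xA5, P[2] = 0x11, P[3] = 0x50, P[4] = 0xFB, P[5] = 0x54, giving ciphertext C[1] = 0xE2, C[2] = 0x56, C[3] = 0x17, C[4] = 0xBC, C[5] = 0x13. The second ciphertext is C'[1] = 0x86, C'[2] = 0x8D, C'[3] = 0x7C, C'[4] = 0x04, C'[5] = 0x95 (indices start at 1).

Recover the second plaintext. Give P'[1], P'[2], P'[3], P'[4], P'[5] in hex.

P'[1] = 0xC1, P'[2] = 0xCA, P'[3] = 0x3B, P'[4] = 0x43, P'[5] = 0xD2

In OFB with a reused IV, both messages share the same keystream S_i, so C_i ⊕ C'_i = P_i ⊕ P'_i and thus P'_i = P_i ⊕ C_i ⊕ C'_i.
P'[1]: 0xA5 ⊕ 0xE2 ⊕ 0x86 = 0xC1.
P'[2]: 0x11 ⊕ 0x56 ⊕ 0x8D = 0xCA.
P'[3]: 0x50 ⊕ 0x17 ⊕ 0x7C = 0x3B.
P'[4]: 0xFB ⊕ 0xBC ⊕ 0x04 = 0x43.
P'[5]: 0x54 ⊕ 0x13 ⊕ 0x95 = 0xD2.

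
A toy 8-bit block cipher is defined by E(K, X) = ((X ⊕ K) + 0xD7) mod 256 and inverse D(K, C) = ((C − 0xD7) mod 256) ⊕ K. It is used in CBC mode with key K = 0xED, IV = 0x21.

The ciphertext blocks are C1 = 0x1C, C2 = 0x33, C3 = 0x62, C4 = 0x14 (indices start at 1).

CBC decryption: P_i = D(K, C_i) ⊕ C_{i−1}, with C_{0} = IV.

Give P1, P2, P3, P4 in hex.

P1: D(K, 0x1C) = 0xA8; 0xA8 ⊕ 0x21 = 0x89.
P2: D(K, 0x33) = 0xB1; 0xB1 ⊕ 0x1C = 0xAD.
P3: D(K, 0x62) = 0x66; 0x66 ⊕ 0x33 = 0x55.
P4: D(K, 0x14) = 0xD0; 0xD0 ⊕ 0x62 = 0xB2.

P1 = 0x89, P2 = 0xAD, P3 = 0x55, P4 = 0xB2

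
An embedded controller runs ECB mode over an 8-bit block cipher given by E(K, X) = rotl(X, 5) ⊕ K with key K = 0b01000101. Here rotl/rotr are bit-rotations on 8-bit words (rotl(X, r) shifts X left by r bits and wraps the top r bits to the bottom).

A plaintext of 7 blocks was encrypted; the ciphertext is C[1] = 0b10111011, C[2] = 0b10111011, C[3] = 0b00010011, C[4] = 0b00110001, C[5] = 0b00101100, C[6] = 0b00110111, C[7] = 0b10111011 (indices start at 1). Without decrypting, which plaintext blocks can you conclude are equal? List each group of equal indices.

ECB encrypts each block independently with the same key, so equal ciphertext blocks imply equal plaintext blocks.
C[1] = C[2] = C[7] = 0b10111011, so P[1] = P[2] = P[7].

P[1] = P[2] = P[7]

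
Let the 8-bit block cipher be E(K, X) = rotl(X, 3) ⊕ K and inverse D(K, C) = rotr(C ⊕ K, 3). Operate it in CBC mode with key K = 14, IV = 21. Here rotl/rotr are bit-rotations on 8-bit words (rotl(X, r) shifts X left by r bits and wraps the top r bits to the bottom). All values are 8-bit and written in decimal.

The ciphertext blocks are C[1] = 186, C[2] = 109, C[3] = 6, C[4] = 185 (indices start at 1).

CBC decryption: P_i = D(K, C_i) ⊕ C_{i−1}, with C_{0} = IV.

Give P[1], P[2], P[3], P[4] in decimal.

P[1] = 131, P[2] = 214, P[3] = 108, P[4] = 240

P[1]: D(K, 186) = 150; 150 ⊕ 21 = 131.
P[2]: D(K, 109) = 108; 108 ⊕ 186 = 214.
P[3]: D(K, 6) = 1; 1 ⊕ 109 = 108.
P[4]: D(K, 185) = 246; 246 ⊕ 6 = 240.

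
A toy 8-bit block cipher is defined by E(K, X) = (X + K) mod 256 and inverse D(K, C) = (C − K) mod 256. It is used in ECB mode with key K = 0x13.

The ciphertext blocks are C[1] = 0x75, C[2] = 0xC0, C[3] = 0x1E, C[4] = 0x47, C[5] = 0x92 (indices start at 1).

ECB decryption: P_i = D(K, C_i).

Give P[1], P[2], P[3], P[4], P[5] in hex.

P[1] = 0x62, P[2] = 0xAD, P[3] = 0x0B, P[4] = 0x34, P[5] = 0x7F

P[1]: D(K, 0x75) = 0x62.
P[2]: D(K, 0xC0) = 0xAD.
P[3]: D(K, 0x1E) = 0x0B.
P[4]: D(K, 0x47) = 0x34.
P[5]: D(K, 0x92) = 0x7F.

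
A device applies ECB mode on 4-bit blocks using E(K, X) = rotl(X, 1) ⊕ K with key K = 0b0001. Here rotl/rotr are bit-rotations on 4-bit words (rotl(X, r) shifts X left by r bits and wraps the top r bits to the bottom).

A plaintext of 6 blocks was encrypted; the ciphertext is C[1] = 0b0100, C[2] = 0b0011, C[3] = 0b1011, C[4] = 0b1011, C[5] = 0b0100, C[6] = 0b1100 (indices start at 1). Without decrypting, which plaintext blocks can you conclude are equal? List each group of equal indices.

P[1] = P[5]; P[3] = P[4]

ECB encrypts each block independently with the same key, so equal ciphertext blocks imply equal plaintext blocks.
C[1] = C[5] = 0b0100, so P[1] = P[5].
C[3] = C[4] = 0b1011, so P[3] = P[4].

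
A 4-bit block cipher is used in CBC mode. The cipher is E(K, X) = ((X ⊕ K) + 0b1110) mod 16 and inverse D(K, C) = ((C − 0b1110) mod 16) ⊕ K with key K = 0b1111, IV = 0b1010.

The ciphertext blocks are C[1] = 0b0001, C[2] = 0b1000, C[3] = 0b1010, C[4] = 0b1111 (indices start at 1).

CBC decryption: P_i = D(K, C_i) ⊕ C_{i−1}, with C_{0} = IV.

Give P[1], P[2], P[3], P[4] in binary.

P[1]: D(K, 0b0001) = 0b1100; 0b1100 ⊕ 0b1010 = 0b0110.
P[2]: D(K, 0b1000) = 0b0101; 0b0101 ⊕ 0b0001 = 0b0100.
P[3]: D(K, 0b1010) = 0b0011; 0b0011 ⊕ 0b1000 = 0b1011.
P[4]: D(K, 0b1111) = 0b1110; 0b1110 ⊕ 0b1010 = 0b0100.

P[1] = 0b0110, P[2] = 0b0100, P[3] = 0b1011, P[4] = 0b0100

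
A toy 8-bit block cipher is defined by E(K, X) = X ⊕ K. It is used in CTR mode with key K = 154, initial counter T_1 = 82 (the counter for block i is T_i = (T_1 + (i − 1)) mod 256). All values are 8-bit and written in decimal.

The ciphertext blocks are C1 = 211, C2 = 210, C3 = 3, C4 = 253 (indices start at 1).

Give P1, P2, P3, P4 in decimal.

CTR decryption: S_i = E(K, T_i) where T_i is the counter for block i; P_i = C_i ⊕ S_i.
P1: T = 82, S = E(K, T) = 200; 211 ⊕ 200 = 27.
P2: T = 83, S = E(K, T) = 201; 210 ⊕ 201 = 27.
P3: T = 84, S = E(K, T) = 206; 3 ⊕ 206 = 205.
P4: T = 85, S = E(K, T) = 207; 253 ⊕ 207 = 50.

P1 = 27, P2 = 27, P3 = 205, P4 = 50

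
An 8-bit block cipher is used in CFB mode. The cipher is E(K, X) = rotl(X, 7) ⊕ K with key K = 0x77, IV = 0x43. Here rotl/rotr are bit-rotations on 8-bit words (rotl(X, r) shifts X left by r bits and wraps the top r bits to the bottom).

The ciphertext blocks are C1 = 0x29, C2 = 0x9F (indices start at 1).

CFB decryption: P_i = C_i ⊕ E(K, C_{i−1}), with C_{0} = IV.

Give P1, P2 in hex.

P1 = 0xFF, P2 = 0x7C

P1: E(K, 0x43) = 0xD6; 0x29 ⊕ 0xD6 = 0xFF.
P2: E(K, 0x29) = 0xE3; 0x9F ⊕ 0xE3 = 0x7C.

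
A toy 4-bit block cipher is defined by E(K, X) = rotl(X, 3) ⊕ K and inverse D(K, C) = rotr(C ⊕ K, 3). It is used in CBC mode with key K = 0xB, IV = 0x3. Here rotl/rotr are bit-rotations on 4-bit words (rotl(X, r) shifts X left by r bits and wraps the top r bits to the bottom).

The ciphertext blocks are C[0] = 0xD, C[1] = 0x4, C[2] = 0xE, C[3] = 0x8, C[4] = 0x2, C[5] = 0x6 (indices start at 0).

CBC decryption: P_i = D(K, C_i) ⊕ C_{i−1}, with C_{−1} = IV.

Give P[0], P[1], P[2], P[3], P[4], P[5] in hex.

P[0]: D(K, 0xD) = 0xC; 0xC ⊕ 0x3 = 0xF.
P[1]: D(K, 0x4) = 0xF; 0xF ⊕ 0xD = 0x2.
P[2]: D(K, 0xE) = 0xA; 0xA ⊕ 0x4 = 0xE.
P[3]: D(K, 0x8) = 0x6; 0x6 ⊕ 0xE = 0x8.
P[4]: D(K, 0x2) = 0x3; 0x3 ⊕ 0x8 = 0xB.
P[5]: D(K, 0x6) = 0xB; 0xB ⊕ 0x2 = 0x9.

P[0] = 0xF, P[1] = 0x2, P[2] = 0xE, P[3] = 0x8, P[4] = 0xB, P[5] = 0x9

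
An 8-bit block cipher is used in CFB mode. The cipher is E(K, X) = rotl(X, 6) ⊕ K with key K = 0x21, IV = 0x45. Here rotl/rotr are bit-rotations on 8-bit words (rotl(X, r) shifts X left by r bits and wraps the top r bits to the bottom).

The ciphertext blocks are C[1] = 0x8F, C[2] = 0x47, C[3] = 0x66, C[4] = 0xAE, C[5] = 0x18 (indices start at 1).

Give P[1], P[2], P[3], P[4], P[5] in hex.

CFB decryption: P_i = C_i ⊕ E(K, C_{i−1}), with C_{0} = IV.
P[1]: E(K, 0x45) = 0x70; 0x8F ⊕ 0x70 = 0xFF.
P[2]: E(K, 0x8F) = 0xC2; 0x47 ⊕ 0xC2 = 0x85.
P[3]: E(K, 0x47) = 0xF0; 0x66 ⊕ 0xF0 = 0x96.
P[4]: E(K, 0x66) = 0xB8; 0xAE ⊕ 0xB8 = 0x16.
P[5]: E(K, 0xAE) = 0x8A; 0x18 ⊕ 0x8A = 0x92.

P[1] = 0xFF, P[2] = 0x85, P[3] = 0x96, P[4] = 0x16, P[5] = 0x92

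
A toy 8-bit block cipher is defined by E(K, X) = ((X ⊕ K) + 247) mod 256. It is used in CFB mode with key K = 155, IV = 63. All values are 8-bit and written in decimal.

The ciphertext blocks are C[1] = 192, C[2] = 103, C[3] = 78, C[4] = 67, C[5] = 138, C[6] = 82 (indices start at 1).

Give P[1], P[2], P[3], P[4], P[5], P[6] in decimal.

P[1] = 91, P[2] = 53, P[3] = 189, P[4] = 143, P[5] = 69, P[6] = 90

CFB decryption: P_i = C_i ⊕ E(K, C_{i−1}), with C_{0} = IV.
P[1]: E(K, 63) = 155; 192 ⊕ 155 = 91.
P[2]: E(K, 192) = 82; 103 ⊕ 82 = 53.
P[3]: E(K, 103) = 243; 78 ⊕ 243 = 189.
P[4]: E(K, 78) = 204; 67 ⊕ 204 = 143.
P[5]: E(K, 67) = 207; 138 ⊕ 207 = 69.
P[6]: E(K, 138) = 8; 82 ⊕ 8 = 90.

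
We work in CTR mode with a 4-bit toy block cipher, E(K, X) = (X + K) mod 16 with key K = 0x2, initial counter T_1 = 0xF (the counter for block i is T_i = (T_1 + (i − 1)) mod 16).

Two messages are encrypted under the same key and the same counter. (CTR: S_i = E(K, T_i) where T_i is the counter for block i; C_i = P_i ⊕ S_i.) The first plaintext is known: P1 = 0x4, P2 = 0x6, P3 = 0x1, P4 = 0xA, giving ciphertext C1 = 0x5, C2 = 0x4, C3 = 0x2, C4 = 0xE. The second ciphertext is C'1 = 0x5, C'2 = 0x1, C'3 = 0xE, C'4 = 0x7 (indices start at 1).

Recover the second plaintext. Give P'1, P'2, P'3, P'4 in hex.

P'1 = 0x4, P'2 = 0x3, P'3 = 0xD, P'4 = 0x3

In CTR with a reused counter, both messages share the same keystream S_i, so C_i ⊕ C'_i = P_i ⊕ P'_i and thus P'_i = P_i ⊕ C_i ⊕ C'_i.
P'1: 0x4 ⊕ 0x5 ⊕ 0x5 = 0x4.
P'2: 0x6 ⊕ 0x4 ⊕ 0x1 = 0x3.
P'3: 0x1 ⊕ 0x2 ⊕ 0xE = 0xD.
P'4: 0xA ⊕ 0xE ⊕ 0x7 = 0x3.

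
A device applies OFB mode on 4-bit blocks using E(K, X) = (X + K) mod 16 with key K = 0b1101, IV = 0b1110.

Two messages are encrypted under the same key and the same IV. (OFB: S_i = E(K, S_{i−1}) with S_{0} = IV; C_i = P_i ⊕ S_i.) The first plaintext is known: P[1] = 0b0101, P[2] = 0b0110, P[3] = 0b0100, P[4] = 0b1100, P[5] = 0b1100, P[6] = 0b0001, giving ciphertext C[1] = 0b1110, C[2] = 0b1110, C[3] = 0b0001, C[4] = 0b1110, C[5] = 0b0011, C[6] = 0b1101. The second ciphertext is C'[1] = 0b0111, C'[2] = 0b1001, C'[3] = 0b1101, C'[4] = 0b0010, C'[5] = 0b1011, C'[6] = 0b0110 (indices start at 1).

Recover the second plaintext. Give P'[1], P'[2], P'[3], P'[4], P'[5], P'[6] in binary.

In OFB with a reused IV, both messages share the same keystream S_i, so C_i ⊕ C'_i = P_i ⊕ P'_i and thus P'_i = P_i ⊕ C_i ⊕ C'_i.
P'[1]: 0b0101 ⊕ 0b1110 ⊕ 0b0111 = 0b1100.
P'[2]: 0b0110 ⊕ 0b1110 ⊕ 0b1001 = 0b0001.
P'[3]: 0b0100 ⊕ 0b0001 ⊕ 0b1101 = 0b1000.
P'[4]: 0b1100 ⊕ 0b1110 ⊕ 0b0010 = 0b0000.
P'[5]: 0b1100 ⊕ 0b0011 ⊕ 0b1011 = 0b0100.
P'[6]: 0b0001 ⊕ 0b1101 ⊕ 0b0110 = 0b1010.

P'[1] = 0b1100, P'[2] = 0b0001, P'[3] = 0b1000, P'[4] = 0b0000, P'[5] = 0b0100, P'[6] = 0b1010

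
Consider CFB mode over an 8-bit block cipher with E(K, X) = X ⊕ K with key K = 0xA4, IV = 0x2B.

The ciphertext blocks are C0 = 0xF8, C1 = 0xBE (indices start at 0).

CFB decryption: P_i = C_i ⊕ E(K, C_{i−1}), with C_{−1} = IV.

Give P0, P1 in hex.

P0: E(K, 0x2B) = 0x8F; 0xF8 ⊕ 0x8F = 0x77.
P1: E(K, 0xF8) = 0x5C; 0xBE ⊕ 0x5C = 0xE2.

P0 = 0x77, P1 = 0xE2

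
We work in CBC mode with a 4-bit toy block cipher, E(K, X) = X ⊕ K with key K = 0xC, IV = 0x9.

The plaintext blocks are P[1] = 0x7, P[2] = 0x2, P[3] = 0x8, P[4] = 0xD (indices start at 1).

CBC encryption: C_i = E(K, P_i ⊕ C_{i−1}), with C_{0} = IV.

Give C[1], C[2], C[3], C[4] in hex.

C[1] = 0x2, C[2] = 0xC, C[3] = 0x8, C[4] = 0x9

C[1]: P[1] ⊕ 0x9 = 0xE; E(K, 0xE) = 0x2.
C[2]: P[2] ⊕ 0x2 = 0x0; E(K, 0x0) = 0xC.
C[3]: P[3] ⊕ 0xC = 0x4; E(K, 0x4) = 0x8.
C[4]: P[4] ⊕ 0x8 = 0x5; E(K, 0x5) = 0x9.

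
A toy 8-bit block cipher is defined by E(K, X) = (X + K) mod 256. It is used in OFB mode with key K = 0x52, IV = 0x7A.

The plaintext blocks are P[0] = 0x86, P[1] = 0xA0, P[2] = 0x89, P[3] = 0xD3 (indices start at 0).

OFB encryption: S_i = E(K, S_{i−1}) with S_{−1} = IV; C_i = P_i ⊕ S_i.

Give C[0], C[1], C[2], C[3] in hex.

C[0]: S = E(K, 0x7A) = 0xCC; 0x86 ⊕ 0xCC = 0x4A.
C[1]: S = E(K, 0xCC) = 0x1E; 0xA0 ⊕ 0x1E = 0xBE.
C[2]: S = E(K, 0x1E) = 0x70; 0x89 ⊕ 0x70 = 0xF9.
C[3]: S = E(K, 0x70) = 0xC2; 0xD3 ⊕ 0xC2 = 0x11.

C[0] = 0x4A, C[1] = 0xBE, C[2] = 0xF9, C[3] = 0x11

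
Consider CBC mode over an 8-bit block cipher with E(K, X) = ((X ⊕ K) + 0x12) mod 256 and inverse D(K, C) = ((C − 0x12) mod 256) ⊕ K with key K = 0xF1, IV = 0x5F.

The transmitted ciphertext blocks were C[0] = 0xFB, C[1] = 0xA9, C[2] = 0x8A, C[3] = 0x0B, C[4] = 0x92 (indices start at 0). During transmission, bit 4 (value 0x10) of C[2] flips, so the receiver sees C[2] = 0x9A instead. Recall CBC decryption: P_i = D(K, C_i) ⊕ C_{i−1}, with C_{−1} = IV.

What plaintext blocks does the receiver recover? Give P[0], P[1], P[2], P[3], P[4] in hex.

Only C[2] changed, to 0x9A. In CBC, a change in C_i garbles P_i and flips the same bit in P_{i+1}. Decrypting the received ciphertext:
P[0]: D(K, 0xFB) = 0x18; 0x18 ⊕ 0x5F = 0x47.
P[1]: D(K, 0xA9) = 0x66; 0x66 ⊕ 0xFB = 0x9D.
P[2]: D(K, 0x9A) = 0x79; 0x79 ⊕ 0xA9 = 0xD0.
P[3]: D(K, 0x0B) = 0x08; 0x08 ⊕ 0x9A = 0x92.
P[4]: D(K, 0x92) = 0x71; 0x71 ⊕ 0x0B = 0x7A.
Blocks that differ from the original plaintext: P[2], P[3].

P[0] = 0x47, P[1] = 0x9D, P[2] = 0xD0, P[3] = 0x92, P[4] = 0x7A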